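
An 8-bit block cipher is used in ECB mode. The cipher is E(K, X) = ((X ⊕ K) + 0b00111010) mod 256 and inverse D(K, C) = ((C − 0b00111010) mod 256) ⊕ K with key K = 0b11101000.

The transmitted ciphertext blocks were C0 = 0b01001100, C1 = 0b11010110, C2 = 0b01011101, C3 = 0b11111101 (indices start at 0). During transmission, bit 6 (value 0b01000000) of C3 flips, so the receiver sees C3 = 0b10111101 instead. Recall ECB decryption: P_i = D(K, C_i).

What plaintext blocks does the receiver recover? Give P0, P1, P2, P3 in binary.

Only C3 changed, to 0b10111101. In ECB, a change in C_i affects only P_i. Decrypting the received ciphertext:
P0: D(K, 0b01001100) = 0b11111010.
P1: D(K, 0b11010110) = 0b01110100.
P2: D(K, 0b01011101) = 0b11001011.
P3: D(K, 0b10111101) = 0b01101011.
Blocks that differ from the original plaintext: P3.

P0 = 0b11111010, P1 = 0b01110100, P2 = 0b11001011, P3 = 0b01101011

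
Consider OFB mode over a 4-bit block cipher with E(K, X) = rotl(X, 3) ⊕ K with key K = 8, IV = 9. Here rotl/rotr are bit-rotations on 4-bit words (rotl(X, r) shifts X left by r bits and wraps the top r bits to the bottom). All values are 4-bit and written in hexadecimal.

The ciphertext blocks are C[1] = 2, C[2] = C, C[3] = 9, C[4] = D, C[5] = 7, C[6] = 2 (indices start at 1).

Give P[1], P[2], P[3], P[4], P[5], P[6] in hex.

OFB decryption: S_i = E(K, S_{i−1}) with S_{0} = IV; P_i = C_i ⊕ S_i.
P[1]: S = E(K, 9) = 4; 2 ⊕ 4 = 6.
P[2]: S = E(K, 4) = A; C ⊕ A = 6.
P[3]: S = E(K, A) = D; 9 ⊕ D = 4.
P[4]: S = E(K, D) = 6; D ⊕ 6 = B.
P[5]: S = E(K, 6) = B; 7 ⊕ B = C.
P[6]: S = E(K, B) = 5; 2 ⊕ 5 = 7.

P[1] = 6, P[2] = 6, P[3] = 4, P[4] = B, P[5] = C, P[6] = 7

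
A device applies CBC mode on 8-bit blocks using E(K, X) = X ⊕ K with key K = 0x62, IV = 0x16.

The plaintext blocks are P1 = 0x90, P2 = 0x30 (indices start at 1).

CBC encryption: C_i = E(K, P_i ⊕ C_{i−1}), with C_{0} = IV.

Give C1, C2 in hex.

C1 = 0xE4, C2 = 0xB6

C1: P1 ⊕ 0x16 = 0x86; E(K, 0x86) = 0xE4.
C2: P2 ⊕ 0xE4 = 0xD4; E(K, 0xD4) = 0xB6.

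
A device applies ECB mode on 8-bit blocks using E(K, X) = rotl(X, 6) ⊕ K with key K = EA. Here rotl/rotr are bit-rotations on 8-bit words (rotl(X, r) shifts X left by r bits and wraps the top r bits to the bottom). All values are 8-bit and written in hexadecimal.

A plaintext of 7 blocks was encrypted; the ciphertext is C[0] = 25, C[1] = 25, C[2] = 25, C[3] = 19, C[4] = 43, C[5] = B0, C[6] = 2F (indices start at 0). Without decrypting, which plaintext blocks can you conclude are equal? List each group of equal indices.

ECB encrypts each block independently with the same key, so equal ciphertext blocks imply equal plaintext blocks.
C[0] = C[1] = C[2] = 25, so P[0] = P[1] = P[2].

P[0] = P[1] = P[2]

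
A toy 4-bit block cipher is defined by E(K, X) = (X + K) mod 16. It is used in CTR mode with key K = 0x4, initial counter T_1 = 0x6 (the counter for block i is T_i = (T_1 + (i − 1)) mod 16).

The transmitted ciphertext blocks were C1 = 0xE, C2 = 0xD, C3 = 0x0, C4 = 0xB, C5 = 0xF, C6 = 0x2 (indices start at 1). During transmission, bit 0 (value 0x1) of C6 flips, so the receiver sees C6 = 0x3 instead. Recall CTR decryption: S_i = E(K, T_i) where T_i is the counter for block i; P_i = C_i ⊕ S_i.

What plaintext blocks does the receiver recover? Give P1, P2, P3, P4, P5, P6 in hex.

P1 = 0x4, P2 = 0x6, P3 = 0xC, P4 = 0x6, P5 = 0x1, P6 = 0xC

Only C6 changed, to 0x3. In CTR, a change in C_i flips the same bit in P_i only; the keystream is unaffected. Decrypting the received ciphertext:
P1: T = 0x6, S = E(K, T) = 0xA; 0xE ⊕ 0xA = 0x4.
P2: T = 0x7, S = E(K, T) = 0xB; 0xD ⊕ 0xB = 0x6.
P3: T = 0x8, S = E(K, T) = 0xC; 0x0 ⊕ 0xC = 0xC.
P4: T = 0x9, S = E(K, T) = 0xD; 0xB ⊕ 0xD = 0x6.
P5: T = 0xA, S = E(K, T) = 0xE; 0xF ⊕ 0xE = 0x1.
P6: T = 0xB, S = E(K, T) = 0xF; 0x3 ⊕ 0xF = 0xC.
Blocks that differ from the original plaintext: P6.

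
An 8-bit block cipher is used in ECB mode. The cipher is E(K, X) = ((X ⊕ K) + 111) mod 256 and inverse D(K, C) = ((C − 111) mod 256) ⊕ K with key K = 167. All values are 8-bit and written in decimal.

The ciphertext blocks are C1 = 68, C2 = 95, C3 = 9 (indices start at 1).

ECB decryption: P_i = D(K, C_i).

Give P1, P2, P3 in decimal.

P1: D(K, 68) = 114.
P2: D(K, 95) = 87.
P3: D(K, 9) = 61.

P1 = 114, P2 = 87, P3 = 61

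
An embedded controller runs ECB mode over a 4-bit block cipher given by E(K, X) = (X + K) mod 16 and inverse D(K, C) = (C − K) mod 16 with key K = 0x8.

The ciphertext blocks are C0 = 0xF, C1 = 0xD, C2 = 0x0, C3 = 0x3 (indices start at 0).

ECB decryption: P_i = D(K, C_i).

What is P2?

P2: D(K, 0x0) = 0x8.

P2 = 0x8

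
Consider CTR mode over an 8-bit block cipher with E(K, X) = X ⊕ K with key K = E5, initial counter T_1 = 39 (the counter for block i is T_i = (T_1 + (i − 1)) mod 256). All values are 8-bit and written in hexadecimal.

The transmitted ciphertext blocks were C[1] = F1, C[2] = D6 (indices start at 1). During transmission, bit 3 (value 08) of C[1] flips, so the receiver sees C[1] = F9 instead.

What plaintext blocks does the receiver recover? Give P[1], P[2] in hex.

CTR decryption: S_i = E(K, T_i) where T_i is the counter for block i; P_i = C_i ⊕ S_i.
Only C[1] changed, to F9. In CTR, a change in C_i flips the same bit in P_i only; the keystream is unaffected. Decrypting the received ciphertext:
P[1]: T = 39, S = E(K, T) = DC; F9 ⊕ DC = 25.
P[2]: T = 3A, S = E(K, T) = DF; D6 ⊕ DF = 09.
Blocks that differ from the original plaintext: P[1].

P[1] = 25, P[2] = 09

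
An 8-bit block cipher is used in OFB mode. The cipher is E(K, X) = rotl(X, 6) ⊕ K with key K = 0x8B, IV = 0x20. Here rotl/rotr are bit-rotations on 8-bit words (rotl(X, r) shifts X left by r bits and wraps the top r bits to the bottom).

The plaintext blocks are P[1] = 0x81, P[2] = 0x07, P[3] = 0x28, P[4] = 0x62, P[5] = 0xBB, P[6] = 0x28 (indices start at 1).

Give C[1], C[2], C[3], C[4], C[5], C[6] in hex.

C[1] = 0x02, C[2] = 0x6C, C[3] = 0x79, C[4] = 0xBD, C[5] = 0xC7, C[6] = 0xBC

OFB encryption: S_i = E(K, S_{i−1}) with S_{0} = IV; C_i = P_i ⊕ S_i.
C[1]: S = E(K, 0x20) = 0x83; 0x81 ⊕ 0x83 = 0x02.
C[2]: S = E(K, 0x83) = 0x6B; 0x07 ⊕ 0x6B = 0x6C.
C[3]: S = E(K, 0x6B) = 0x51; 0x28 ⊕ 0x51 = 0x79.
C[4]: S = E(K, 0x51) = 0xDF; 0x62 ⊕ 0xDF = 0xBD.
C[5]: S = E(K, 0xDF) = 0x7C; 0xBB ⊕ 0x7C = 0xC7.
C[6]: S = E(K, 0x7C) = 0x94; 0x28 ⊕ 0x94 = 0xBC.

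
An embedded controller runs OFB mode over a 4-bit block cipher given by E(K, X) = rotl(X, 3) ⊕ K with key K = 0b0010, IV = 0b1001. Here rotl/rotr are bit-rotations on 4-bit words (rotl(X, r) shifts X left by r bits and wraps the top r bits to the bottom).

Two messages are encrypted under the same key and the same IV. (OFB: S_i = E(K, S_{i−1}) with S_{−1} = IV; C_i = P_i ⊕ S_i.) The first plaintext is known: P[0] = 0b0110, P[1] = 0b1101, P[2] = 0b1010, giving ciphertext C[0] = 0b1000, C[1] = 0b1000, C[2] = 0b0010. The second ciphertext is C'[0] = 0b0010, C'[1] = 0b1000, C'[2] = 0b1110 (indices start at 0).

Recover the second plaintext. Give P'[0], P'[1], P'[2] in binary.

P'[0] = 0b1100, P'[1] = 0b1101, P'[2] = 0b0110

In OFB with a reused IV, both messages share the same keystream S_i, so C_i ⊕ C'_i = P_i ⊕ P'_i and thus P'_i = P_i ⊕ C_i ⊕ C'_i.
P'[0]: 0b0110 ⊕ 0b1000 ⊕ 0b0010 = 0b1100.
P'[1]: 0b1101 ⊕ 0b1000 ⊕ 0b1000 = 0b1101.
P'[2]: 0b1010 ⊕ 0b0010 ⊕ 0b1110 = 0b0110.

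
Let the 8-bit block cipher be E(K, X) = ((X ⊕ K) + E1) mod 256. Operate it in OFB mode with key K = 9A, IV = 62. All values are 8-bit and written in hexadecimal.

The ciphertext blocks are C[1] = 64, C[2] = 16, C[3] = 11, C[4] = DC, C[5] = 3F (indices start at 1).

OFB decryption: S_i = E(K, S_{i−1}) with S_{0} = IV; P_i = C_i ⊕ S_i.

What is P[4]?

P[4] = 3A

P[1]: S = E(K, 62) = D9; 64 ⊕ D9 = BD.
P[2]: S = E(K, D9) = 24; 16 ⊕ 24 = 32.
P[3]: S = E(K, 24) = 9F; 11 ⊕ 9F = 8E.
P[4]: S = E(K, 9F) = E6; DC ⊕ E6 = 3A.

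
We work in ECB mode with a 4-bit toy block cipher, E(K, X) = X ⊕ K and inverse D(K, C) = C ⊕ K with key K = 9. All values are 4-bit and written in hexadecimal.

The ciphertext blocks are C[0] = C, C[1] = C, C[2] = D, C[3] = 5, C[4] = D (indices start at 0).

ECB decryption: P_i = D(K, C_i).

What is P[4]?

P[4] = 4

P[4]: D(K, D) = 4.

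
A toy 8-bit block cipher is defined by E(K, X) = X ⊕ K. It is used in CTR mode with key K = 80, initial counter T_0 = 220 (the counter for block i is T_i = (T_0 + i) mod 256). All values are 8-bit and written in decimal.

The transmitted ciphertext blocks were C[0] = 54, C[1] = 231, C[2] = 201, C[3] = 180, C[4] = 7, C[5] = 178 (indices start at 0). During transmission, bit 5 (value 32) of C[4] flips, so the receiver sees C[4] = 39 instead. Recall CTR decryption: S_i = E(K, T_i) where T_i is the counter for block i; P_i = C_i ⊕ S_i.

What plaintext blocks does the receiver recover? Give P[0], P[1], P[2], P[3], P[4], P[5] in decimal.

P[0] = 186, P[1] = 106, P[2] = 71, P[3] = 59, P[4] = 151, P[5] = 3

Only C[4] changed, to 39. In CTR, a change in C_i flips the same bit in P_i only; the keystream is unaffected. Decrypting the received ciphertext:
P[0]: T = 220, S = E(K, T) = 140; 54 ⊕ 140 = 186.
P[1]: T = 221, S = E(K, T) = 141; 231 ⊕ 141 = 106.
P[2]: T = 222, S = E(K, T) = 142; 201 ⊕ 142 = 71.
P[3]: T = 223, S = E(K, T) = 143; 180 ⊕ 143 = 59.
P[4]: T = 224, S = E(K, T) = 176; 39 ⊕ 176 = 151.
P[5]: T = 225, S = E(K, T) = 177; 178 ⊕ 177 = 3.
Blocks that differ from the original plaintext: P[4].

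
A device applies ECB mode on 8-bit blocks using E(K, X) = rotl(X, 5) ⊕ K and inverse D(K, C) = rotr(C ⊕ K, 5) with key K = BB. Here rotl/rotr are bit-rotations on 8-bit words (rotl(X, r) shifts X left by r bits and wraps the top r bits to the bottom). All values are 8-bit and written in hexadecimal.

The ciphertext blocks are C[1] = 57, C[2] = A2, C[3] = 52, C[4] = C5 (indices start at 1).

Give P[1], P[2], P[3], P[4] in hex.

ECB decryption: P_i = D(K, C_i).
P[1]: D(K, 57) = 67.
P[2]: D(K, A2) = C8.
P[3]: D(K, 52) = 4F.
P[4]: D(K, C5) = F3.

P[1] = 67, P[2] = C8, P[3] = 4F, P[4] = F3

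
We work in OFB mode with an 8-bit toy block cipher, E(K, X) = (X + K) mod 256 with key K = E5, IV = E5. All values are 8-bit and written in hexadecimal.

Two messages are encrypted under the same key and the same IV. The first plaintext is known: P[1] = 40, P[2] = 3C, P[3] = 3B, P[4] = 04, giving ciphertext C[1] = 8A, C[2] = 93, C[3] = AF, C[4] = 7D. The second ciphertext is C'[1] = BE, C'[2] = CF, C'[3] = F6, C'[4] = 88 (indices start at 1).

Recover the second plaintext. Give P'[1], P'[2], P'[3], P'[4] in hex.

In OFB with a reused IV, both messages share the same keystream S_i, so C_i ⊕ C'_i = P_i ⊕ P'_i and thus P'_i = P_i ⊕ C_i ⊕ C'_i.
P'[1]: 40 ⊕ 8A ⊕ BE = 74.
P'[2]: 3C ⊕ 93 ⊕ CF = 60.
P'[3]: 3B ⊕ AF ⊕ F6 = 62.
P'[4]: 04 ⊕ 7D ⊕ 88 = F1.

P'[1] = 74, P'[2] = 60, P'[3] = 62, P'[4] = F1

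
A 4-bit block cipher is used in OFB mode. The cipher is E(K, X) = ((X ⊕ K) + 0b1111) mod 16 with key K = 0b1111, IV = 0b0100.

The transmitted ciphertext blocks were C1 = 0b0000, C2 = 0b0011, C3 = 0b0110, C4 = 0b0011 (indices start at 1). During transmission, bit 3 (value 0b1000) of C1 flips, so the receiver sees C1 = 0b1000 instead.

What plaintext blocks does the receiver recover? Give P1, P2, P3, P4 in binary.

OFB decryption: S_i = E(K, S_{i−1}) with S_{0} = IV; P_i = C_i ⊕ S_i.
Only C1 changed, to 0b1000. In OFB, a change in C_i flips the same bit in P_i only; the keystream is unaffected. Decrypting the received ciphertext:
P1: S = E(K, 0b0100) = 0b1010; 0b1000 ⊕ 0b1010 = 0b0010.
P2: S = E(K, 0b1010) = 0b0100; 0b0011 ⊕ 0b0100 = 0b0111.
P3: S = E(K, 0b0100) = 0b1010; 0b0110 ⊕ 0b1010 = 0b1100.
P4: S = E(K, 0b1010) = 0b0100; 0b0011 ⊕ 0b0100 = 0b0111.
Blocks that differ from the original plaintext: P1.

P1 = 0b0010, P2 = 0b0111, P3 = 0b1100, P4 = 0b0111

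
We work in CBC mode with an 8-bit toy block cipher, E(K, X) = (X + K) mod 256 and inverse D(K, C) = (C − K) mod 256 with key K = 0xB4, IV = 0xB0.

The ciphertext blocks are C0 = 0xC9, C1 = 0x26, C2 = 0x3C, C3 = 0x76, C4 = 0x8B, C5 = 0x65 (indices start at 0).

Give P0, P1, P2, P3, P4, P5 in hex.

CBC decryption: P_i = D(K, C_i) ⊕ C_{i−1}, with C_{−1} = IV.
P0: D(K, 0xC9) = 0x15; 0x15 ⊕ 0xB0 = 0xA5.
P1: D(K, 0x26) = 0x72; 0x72 ⊕ 0xC9 = 0xBB.
P2: D(K, 0x3C) = 0x88; 0x88 ⊕ 0x26 = 0xAE.
P3: D(K, 0x76) = 0xC2; 0xC2 ⊕ 0x3C = 0xFE.
P4: D(K, 0x8B) = 0xD7; 0xD7 ⊕ 0x76 = 0xA1.
P5: D(K, 0x65) = 0xB1; 0xB1 ⊕ 0x8B = 0x3A.

P0 = 0xA5, P1 = 0xBB, P2 = 0xAE, P3 = 0xFE, P4 = 0xA1, P5 = 0x3A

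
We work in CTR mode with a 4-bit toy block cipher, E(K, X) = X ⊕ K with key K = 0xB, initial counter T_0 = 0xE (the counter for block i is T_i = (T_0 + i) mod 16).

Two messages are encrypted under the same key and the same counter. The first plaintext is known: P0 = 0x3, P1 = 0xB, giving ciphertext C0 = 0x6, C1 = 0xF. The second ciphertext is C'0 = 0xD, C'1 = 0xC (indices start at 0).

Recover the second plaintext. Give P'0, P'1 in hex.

P'0 = 0x8, P'1 = 0x8

In CTR with a reused counter, both messages share the same keystream S_i, so C_i ⊕ C'_i = P_i ⊕ P'_i and thus P'_i = P_i ⊕ C_i ⊕ C'_i.
P'0: 0x3 ⊕ 0x6 ⊕ 0xD = 0x8.
P'1: 0xB ⊕ 0xF ⊕ 0xC = 0x8.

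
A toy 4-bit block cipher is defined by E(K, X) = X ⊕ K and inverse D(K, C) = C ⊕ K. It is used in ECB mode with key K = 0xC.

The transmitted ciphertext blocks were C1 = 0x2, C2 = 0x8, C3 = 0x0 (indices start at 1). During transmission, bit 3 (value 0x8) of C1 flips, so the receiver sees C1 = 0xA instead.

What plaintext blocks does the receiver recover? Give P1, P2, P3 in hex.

ECB decryption: P_i = D(K, C_i).
Only C1 changed, to 0xA. In ECB, a change in C_i affects only P_i. Decrypting the received ciphertext:
P1: D(K, 0xA) = 0x6.
P2: D(K, 0x8) = 0x4.
P3: D(K, 0x0) = 0xC.
Blocks that differ from the original plaintext: P1.

P1 = 0x6, P2 = 0x4, P3 = 0xC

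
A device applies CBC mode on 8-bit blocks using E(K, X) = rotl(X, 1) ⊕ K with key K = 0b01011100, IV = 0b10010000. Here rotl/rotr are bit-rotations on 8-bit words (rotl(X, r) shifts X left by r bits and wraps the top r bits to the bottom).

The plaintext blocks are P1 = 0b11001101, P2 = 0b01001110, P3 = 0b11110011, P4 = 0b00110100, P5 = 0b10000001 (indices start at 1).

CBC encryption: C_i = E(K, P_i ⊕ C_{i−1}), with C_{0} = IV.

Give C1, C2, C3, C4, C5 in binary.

C1: P1 ⊕ 0b10010000 = 0b01011101; E(K, 0b01011101) = 0b11100110.
C2: P2 ⊕ 0b11100110 = 0b10101000; E(K, 0b10101000) = 0b00001101.
C3: P3 ⊕ 0b00001101 = 0b11111110; E(K, 0b11111110) = 0b10100001.
C4: P4 ⊕ 0b10100001 = 0b10010101; E(K, 0b10010101) = 0b01110111.
C5: P5 ⊕ 0b01110111 = 0b11110110; E(K, 0b11110110) = 0b10110001.

C1 = 0b11100110, C2 = 0b00001101, C3 = 0b10100001, C4 = 0b01110111, C5 = 0b10110001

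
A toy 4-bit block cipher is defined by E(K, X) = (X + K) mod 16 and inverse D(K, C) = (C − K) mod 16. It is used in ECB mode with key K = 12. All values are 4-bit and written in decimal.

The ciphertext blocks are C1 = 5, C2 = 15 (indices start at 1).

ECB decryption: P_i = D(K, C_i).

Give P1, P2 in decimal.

P1 = 9, P2 = 3

P1: D(K, 5) = 9.
P2: D(K, 15) = 3.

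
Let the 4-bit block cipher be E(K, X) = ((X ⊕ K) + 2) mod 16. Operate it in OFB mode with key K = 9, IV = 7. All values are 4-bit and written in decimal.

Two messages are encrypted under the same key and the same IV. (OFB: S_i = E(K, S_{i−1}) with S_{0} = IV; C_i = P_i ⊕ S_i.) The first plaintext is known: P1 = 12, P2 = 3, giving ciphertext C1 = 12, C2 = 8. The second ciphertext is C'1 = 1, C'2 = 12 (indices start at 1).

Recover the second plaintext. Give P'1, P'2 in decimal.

P'1 = 1, P'2 = 7

In OFB with a reused IV, both messages share the same keystream S_i, so C_i ⊕ C'_i = P_i ⊕ P'_i and thus P'_i = P_i ⊕ C_i ⊕ C'_i.
P'1: 12 ⊕ 12 ⊕ 1 = 1.
P'2: 3 ⊕ 8 ⊕ 12 = 7.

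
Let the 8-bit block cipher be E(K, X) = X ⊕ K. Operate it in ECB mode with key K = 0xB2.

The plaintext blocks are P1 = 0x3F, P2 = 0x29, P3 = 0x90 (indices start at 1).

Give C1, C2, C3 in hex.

C1 = 0x8D, C2 = 0x9B, C3 = 0x22

ECB encryption: C_i = E(K, P_i).
C1: E(K, 0x3F) = 0x8D.
C2: E(K, 0x29) = 0x9B.
C3: E(K, 0x90) = 0x22.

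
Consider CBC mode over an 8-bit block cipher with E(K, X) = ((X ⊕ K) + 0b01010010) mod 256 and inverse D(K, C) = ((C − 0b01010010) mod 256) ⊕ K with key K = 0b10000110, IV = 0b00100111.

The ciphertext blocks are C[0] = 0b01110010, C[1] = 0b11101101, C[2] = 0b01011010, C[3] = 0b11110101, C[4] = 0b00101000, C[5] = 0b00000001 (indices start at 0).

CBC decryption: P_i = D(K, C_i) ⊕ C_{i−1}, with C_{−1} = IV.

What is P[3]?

P[3] = 0b01111111

P[3]: D(K, 0b11110101) = 0b00100101; 0b00100101 ⊕ 0b01011010 = 0b01111111.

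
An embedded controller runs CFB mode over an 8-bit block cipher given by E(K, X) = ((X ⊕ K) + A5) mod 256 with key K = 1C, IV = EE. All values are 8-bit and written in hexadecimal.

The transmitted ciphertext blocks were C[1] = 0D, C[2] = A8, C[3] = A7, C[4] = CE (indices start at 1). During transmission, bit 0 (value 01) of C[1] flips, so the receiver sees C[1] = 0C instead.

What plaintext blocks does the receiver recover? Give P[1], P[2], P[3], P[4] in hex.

CFB decryption: P_i = C_i ⊕ E(K, C_{i−1}), with C_{0} = IV.
Only C[1] changed, to 0C. In CFB, a change in C_i flips the same bit in P_i and garbles P_{i+1}. Decrypting the received ciphertext:
P[1]: E(K, EE) = 97; 0C ⊕ 97 = 9B.
P[2]: E(K, 0C) = B5; A8 ⊕ B5 = 1D.
P[3]: E(K, A8) = 59; A7 ⊕ 59 = FE.
P[4]: E(K, A7) = 60; CE ⊕ 60 = AE.
Blocks that differ from the original plaintext: P[1], P[2].

P[1] = 9B, P[2] = 1D, P[3] = FE, P[4] = AE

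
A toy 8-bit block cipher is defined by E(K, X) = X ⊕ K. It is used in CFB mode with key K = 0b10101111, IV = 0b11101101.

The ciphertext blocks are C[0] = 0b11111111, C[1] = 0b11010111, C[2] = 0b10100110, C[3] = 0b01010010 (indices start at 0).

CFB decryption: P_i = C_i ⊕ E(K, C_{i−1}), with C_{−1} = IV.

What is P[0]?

P[0] = 0b10111101

P[0]: E(K, 0b11101101) = 0b01000010; 0b11111111 ⊕ 0b01000010 = 0b10111101.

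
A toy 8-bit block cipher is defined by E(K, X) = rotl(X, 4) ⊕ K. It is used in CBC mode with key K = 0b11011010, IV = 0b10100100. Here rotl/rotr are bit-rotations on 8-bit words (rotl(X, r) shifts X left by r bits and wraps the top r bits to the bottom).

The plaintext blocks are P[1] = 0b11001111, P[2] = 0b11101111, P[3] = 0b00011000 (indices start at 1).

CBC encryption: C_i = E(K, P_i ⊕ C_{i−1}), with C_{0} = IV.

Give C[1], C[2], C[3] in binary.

C[1] = 0b01101100, C[2] = 0b11100010, C[3] = 0b01110101

C[1]: P[1] ⊕ 0b10100100 = 0b01101011; E(K, 0b01101011) = 0b01101100.
C[2]: P[2] ⊕ 0b01101100 = 0b10000011; E(K, 0b10000011) = 0b11100010.
C[3]: P[3] ⊕ 0b11100010 = 0b11111010; E(K, 0b11111010) = 0b01110101.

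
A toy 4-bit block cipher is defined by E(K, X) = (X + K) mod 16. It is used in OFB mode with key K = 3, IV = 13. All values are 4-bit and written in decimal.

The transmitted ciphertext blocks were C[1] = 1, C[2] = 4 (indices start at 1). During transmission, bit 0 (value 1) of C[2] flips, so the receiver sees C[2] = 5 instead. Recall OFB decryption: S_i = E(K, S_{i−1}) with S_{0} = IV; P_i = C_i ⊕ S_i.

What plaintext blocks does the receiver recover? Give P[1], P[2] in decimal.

Only C[2] changed, to 5. In OFB, a change in C_i flips the same bit in P_i only; the keystream is unaffected. Decrypting the received ciphertext:
P[1]: S = E(K, 13) = 0; 1 ⊕ 0 = 1.
P[2]: S = E(K, 0) = 3; 5 ⊕ 3 = 6.
Blocks that differ from the original plaintext: P[2].

P[1] = 1, P[2] = 6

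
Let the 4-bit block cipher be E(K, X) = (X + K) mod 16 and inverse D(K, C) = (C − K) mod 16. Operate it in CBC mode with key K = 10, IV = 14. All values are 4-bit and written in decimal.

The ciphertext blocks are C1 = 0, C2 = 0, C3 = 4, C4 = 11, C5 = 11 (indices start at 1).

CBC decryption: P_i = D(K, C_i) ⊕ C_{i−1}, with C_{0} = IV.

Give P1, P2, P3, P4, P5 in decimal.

P1: D(K, 0) = 6; 6 ⊕ 14 = 8.
P2: D(K, 0) = 6; 6 ⊕ 0 = 6.
P3: D(K, 4) = 10; 10 ⊕ 0 = 10.
P4: D(K, 11) = 1; 1 ⊕ 4 = 5.
P5: D(K, 11) = 1; 1 ⊕ 11 = 10.

P1 = 8, P2 = 6, P3 = 10, P4 = 5, P5 = 10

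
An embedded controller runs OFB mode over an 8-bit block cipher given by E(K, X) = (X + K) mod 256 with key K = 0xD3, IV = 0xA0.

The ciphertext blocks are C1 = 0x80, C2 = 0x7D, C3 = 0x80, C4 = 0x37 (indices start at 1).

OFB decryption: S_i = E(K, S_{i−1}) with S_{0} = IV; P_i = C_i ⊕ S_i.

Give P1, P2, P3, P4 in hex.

P1 = 0xF3, P2 = 0x3B, P3 = 0x99, P4 = 0xDB

P1: S = E(K, 0xA0) = 0x73; 0x80 ⊕ 0x73 = 0xF3.
P2: S = E(K, 0x73) = 0x46; 0x7D ⊕ 0x46 = 0x3B.
P3: S = E(K, 0x46) = 0x19; 0x80 ⊕ 0x19 = 0x99.
P4: S = E(K, 0x19) = 0xEC; 0x37 ⊕ 0xEC = 0xDB.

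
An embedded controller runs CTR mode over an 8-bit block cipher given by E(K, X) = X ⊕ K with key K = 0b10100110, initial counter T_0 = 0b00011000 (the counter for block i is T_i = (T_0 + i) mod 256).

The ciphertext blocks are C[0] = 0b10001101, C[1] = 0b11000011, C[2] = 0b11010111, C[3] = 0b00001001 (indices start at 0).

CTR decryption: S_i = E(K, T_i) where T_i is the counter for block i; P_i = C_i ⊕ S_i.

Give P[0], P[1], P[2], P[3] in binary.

P[0]: T = 0b00011000, S = E(K, T) = 0b10111110; 0b10001101 ⊕ 0b10111110 = 0b00110011.
P[1]: T = 0b00011001, S = E(K, T) = 0b10111111; 0b11000011 ⊕ 0b10111111 = 0b01111100.
P[2]: T = 0b00011010, S = E(K, T) = 0b10111100; 0b11010111 ⊕ 0b10111100 = 0b01101011.
P[3]: T = 0b00011011, S = E(K, T) = 0b10111101; 0b00001001 ⊕ 0b10111101 = 0b10110100.

P[0] = 0b00110011, P[1] = 0b01111100, P[2] = 0b01101011, P[3] = 0b10110100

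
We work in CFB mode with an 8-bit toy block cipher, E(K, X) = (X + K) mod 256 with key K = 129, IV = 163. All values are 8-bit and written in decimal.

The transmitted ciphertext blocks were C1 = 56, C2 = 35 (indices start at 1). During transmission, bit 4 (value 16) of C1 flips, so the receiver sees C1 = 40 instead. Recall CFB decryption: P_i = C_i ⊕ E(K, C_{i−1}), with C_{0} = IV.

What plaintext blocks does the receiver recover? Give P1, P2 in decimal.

Only C1 changed, to 40. In CFB, a change in C_i flips the same bit in P_i and garbles P_{i+1}. Decrypting the received ciphertext:
P1: E(K, 163) = 36; 40 ⊕ 36 = 12.
P2: E(K, 40) = 169; 35 ⊕ 169 = 138.
Blocks that differ from the original plaintext: P1, P2.

P1 = 12, P2 = 138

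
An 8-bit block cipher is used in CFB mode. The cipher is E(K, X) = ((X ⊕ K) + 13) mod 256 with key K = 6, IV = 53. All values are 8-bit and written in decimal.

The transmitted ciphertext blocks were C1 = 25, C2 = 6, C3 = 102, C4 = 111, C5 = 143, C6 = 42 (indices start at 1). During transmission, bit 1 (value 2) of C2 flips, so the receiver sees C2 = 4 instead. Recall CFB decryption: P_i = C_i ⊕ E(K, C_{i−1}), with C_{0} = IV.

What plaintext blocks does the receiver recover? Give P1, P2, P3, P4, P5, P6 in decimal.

P1 = 89, P2 = 40, P3 = 105, P4 = 2, P5 = 249, P6 = 188

Only C2 changed, to 4. In CFB, a change in C_i flips the same bit in P_i and garbles P_{i+1}. Decrypting the received ciphertext:
P1: E(K, 53) = 64; 25 ⊕ 64 = 89.
P2: E(K, 25) = 44; 4 ⊕ 44 = 40.
P3: E(K, 4) = 15; 102 ⊕ 15 = 105.
P4: E(K, 102) = 109; 111 ⊕ 109 = 2.
P5: E(K, 111) = 118; 143 ⊕ 118 = 249.
P6: E(K, 143) = 150; 42 ⊕ 150 = 188.
Blocks that differ from the original plaintext: P2, P3.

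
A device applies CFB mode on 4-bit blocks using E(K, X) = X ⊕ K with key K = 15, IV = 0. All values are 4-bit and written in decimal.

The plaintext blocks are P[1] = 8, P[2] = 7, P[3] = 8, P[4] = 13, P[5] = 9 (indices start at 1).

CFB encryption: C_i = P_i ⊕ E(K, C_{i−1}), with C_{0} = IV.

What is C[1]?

C[1] = 7

C[1]: E(K, 0) = 15; 8 ⊕ 15 = 7.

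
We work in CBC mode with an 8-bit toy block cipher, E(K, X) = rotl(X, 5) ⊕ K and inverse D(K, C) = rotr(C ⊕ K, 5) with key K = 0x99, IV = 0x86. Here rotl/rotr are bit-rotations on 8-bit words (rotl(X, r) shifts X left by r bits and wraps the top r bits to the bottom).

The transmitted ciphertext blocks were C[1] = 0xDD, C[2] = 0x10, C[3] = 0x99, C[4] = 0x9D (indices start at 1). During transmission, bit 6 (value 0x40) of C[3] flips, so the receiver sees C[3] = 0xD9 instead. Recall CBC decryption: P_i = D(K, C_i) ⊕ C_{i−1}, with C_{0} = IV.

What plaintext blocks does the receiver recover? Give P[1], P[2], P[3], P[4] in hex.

Only C[3] changed, to 0xD9. In CBC, a change in C_i garbles P_i and flips the same bit in P_{i+1}. Decrypting the received ciphertext:
P[1]: D(K, 0xDD) = 0x22; 0x22 ⊕ 0x86 = 0xA4.
P[2]: D(K, 0x10) = 0x4C; 0x4C ⊕ 0xDD = 0x91.
P[3]: D(K, 0xD9) = 0x02; 0x02 ⊕ 0x10 = 0x12.
P[4]: D(K, 0x9D) = 0x20; 0x20 ⊕ 0xD9 = 0xF9.
Blocks that differ from the original plaintext: P[3], P[4].

P[1] = 0xA4, P[2] = 0x91, P[3] = 0x12, P[4] = 0xF9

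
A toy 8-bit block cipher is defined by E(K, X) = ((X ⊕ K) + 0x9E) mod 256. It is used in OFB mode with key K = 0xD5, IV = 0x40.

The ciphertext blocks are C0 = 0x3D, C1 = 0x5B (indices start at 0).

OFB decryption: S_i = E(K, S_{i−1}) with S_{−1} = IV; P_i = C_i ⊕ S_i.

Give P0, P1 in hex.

P0: S = E(K, 0x40) = 0x33; 0x3D ⊕ 0x33 = 0x0E.
P1: S = E(K, 0x33) = 0x84; 0x5B ⊕ 0x84 = 0xDF.

P0 = 0x0E, P1 = 0xDF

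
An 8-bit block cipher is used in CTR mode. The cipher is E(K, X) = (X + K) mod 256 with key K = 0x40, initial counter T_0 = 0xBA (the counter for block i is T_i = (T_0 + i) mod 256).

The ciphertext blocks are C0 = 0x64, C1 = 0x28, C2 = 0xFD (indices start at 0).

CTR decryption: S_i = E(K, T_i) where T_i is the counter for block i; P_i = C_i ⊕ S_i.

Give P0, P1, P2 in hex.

P0 = 0x9E, P1 = 0xD3, P2 = 0x01

P0: T = 0xBA, S = E(K, T) = 0xFA; 0x64 ⊕ 0xFA = 0x9E.
P1: T = 0xBB, S = E(K, T) = 0xFB; 0x28 ⊕ 0xFB = 0xD3.
P2: T = 0xBC, S = E(K, T) = 0xFC; 0xFD ⊕ 0xFC = 0x01.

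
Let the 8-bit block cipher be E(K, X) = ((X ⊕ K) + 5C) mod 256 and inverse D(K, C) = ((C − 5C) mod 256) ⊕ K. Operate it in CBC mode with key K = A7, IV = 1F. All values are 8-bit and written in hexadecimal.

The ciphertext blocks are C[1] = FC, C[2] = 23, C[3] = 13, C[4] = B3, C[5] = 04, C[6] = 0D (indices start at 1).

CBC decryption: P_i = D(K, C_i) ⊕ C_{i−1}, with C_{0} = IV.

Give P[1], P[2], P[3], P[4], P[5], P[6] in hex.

P[1] = 18, P[2] = 9C, P[3] = 33, P[4] = E3, P[5] = BC, P[6] = 12

P[1]: D(K, FC) = 07; 07 ⊕ 1F = 18.
P[2]: D(K, 23) = 60; 60 ⊕ FC = 9C.
P[3]: D(K, 13) = 10; 10 ⊕ 23 = 33.
P[4]: D(K, B3) = F0; F0 ⊕ 13 = E3.
P[5]: D(K, 04) = 0F; 0F ⊕ B3 = BC.
P[6]: D(K, 0D) = 16; 16 ⊕ 04 = 12.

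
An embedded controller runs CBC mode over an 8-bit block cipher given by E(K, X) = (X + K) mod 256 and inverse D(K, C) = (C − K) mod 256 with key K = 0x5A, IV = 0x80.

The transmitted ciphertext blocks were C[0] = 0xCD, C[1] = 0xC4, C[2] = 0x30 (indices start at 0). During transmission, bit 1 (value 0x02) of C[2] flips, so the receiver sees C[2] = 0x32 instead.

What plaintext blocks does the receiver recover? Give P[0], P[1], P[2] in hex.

CBC decryption: P_i = D(K, C_i) ⊕ C_{i−1}, with C_{−1} = IV.
Only C[2] changed, to 0x32. In CBC, a change in C_i garbles P_i and flips the same bit in P_{i+1}. Decrypting the received ciphertext:
P[0]: D(K, 0xCD) = 0x73; 0x73 ⊕ 0x80 = 0xF3.
P[1]: D(K, 0xC4) = 0x6A; 0x6A ⊕ 0xCD = 0xA7.
P[2]: D(K, 0x32) = 0xD8; 0xD8 ⊕ 0xC4 = 0x1C.
Blocks that differ from the original plaintext: P[2].

P[0] = 0xF3, P[1] = 0xA7, P[2] = 0x1C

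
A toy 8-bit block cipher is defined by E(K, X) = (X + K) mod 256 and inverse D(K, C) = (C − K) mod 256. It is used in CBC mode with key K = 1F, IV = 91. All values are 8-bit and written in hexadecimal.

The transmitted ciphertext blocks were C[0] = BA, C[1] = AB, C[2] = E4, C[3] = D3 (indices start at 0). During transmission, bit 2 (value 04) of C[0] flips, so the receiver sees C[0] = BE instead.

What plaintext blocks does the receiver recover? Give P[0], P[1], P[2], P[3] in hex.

P[0] = 0E, P[1] = 32, P[2] = 6E, P[3] = 50

CBC decryption: P_i = D(K, C_i) ⊕ C_{i−1}, with C_{−1} = IV.
Only C[0] changed, to BE. In CBC, a change in C_i garbles P_i and flips the same bit in P_{i+1}. Decrypting the received ciphertext:
P[0]: D(K, BE) = 9F; 9F ⊕ 91 = 0E.
P[1]: D(K, AB) = 8C; 8C ⊕ BE = 32.
P[2]: D(K, E4) = C5; C5 ⊕ AB = 6E.
P[3]: D(K, D3) = B4; B4 ⊕ E4 = 50.
Blocks that differ from the original plaintext: P[0], P[1].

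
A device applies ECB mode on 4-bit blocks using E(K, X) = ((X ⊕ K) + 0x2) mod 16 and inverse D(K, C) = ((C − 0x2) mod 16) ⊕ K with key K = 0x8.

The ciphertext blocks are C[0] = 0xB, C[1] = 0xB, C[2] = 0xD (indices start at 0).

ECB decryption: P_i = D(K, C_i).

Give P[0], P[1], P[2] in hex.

P[0]: D(K, 0xB) = 0x1.
P[1]: D(K, 0xB) = 0x1.
P[2]: D(K, 0xD) = 0x3.

P[0] = 0x1, P[1] = 0x1, P[2] = 0x3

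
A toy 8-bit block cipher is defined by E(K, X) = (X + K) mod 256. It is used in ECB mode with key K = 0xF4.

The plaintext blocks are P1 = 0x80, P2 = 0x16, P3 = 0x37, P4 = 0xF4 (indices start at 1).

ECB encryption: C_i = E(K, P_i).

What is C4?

C4: E(K, 0xF4) = 0xE8.

C4 = 0xE8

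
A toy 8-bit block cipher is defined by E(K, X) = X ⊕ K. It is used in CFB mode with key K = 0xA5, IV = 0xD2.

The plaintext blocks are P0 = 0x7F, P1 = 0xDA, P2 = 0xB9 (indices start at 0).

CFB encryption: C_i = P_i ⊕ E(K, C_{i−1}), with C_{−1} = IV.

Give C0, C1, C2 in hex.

C0 = 0x08, C1 = 0x77, C2 = 0x6B

C0: E(K, 0xD2) = 0x77; 0x7F ⊕ 0x77 = 0x08.
C1: E(K, 0x08) = 0xAD; 0xDA ⊕ 0xAD = 0x77.
C2: E(K, 0x77) = 0xD2; 0xB9 ⊕ 0xD2 = 0x6B.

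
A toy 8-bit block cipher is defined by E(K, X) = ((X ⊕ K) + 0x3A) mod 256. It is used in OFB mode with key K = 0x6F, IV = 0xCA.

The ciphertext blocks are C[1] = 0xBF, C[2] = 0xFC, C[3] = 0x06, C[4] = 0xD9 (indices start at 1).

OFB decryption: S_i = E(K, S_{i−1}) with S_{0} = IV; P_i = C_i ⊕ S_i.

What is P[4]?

P[4] = 0xD3

P[1]: S = E(K, 0xCA) = 0xDF; 0xBF ⊕ 0xDF = 0x60.
P[2]: S = E(K, 0xDF) = 0xEA; 0xFC ⊕ 0xEA = 0x16.
P[3]: S = E(K, 0xEA) = 0xBF; 0x06 ⊕ 0xBF = 0xB9.
P[4]: S = E(K, 0xBF) = 0x0A; 0xD9 ⊕ 0x0A = 0xD3.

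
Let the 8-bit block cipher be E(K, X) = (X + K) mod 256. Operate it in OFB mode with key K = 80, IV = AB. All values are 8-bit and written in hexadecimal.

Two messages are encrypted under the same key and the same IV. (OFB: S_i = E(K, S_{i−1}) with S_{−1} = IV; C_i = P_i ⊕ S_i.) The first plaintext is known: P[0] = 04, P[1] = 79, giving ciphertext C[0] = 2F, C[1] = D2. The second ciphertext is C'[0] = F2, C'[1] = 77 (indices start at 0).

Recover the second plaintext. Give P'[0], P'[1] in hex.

P'[0] = D9, P'[1] = DC

In OFB with a reused IV, both messages share the same keystream S_i, so C_i ⊕ C'_i = P_i ⊕ P'_i and thus P'_i = P_i ⊕ C_i ⊕ C'_i.
P'[0]: 04 ⊕ 2F ⊕ F2 = D9.
P'[1]: 79 ⊕ D2 ⊕ 77 = DC.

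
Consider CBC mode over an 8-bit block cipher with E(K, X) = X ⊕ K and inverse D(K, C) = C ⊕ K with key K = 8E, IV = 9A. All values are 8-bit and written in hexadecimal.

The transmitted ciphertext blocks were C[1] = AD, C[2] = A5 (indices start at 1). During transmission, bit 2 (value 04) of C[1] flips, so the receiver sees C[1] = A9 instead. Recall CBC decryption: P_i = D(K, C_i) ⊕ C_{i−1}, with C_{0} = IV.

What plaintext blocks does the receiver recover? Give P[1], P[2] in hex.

P[1] = BD, P[2] = 82

Only C[1] changed, to A9. In CBC, a change in C_i garbles P_i and flips the same bit in P_{i+1}. Decrypting the received ciphertext:
P[1]: D(K, A9) = 27; 27 ⊕ 9A = BD.
P[2]: D(K, A5) = 2B; 2B ⊕ A9 = 82.
Blocks that differ from the original plaintext: P[1], P[2].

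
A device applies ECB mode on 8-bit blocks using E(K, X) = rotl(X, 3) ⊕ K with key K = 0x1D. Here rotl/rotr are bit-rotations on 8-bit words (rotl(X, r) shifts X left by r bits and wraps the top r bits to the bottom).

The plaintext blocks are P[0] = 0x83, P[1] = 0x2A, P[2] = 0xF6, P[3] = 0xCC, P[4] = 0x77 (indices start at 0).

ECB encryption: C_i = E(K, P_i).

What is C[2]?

C[2] = 0xAA

C[2]: E(K, 0xF6) = 0xAA.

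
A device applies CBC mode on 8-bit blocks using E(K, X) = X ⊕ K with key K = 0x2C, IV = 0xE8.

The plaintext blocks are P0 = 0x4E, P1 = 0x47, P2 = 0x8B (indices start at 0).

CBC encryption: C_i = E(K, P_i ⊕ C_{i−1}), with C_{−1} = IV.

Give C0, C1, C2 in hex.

C0: P0 ⊕ 0xE8 = 0xA6; E(K, 0xA6) = 0x8A.
C1: P1 ⊕ 0x8A = 0xCD; E(K, 0xCD) = 0xE1.
C2: P2 ⊕ 0xE1 = 0x6A; E(K, 0x6A) = 0x46.

C0 = 0x8A, C1 = 0xE1, C2 = 0x46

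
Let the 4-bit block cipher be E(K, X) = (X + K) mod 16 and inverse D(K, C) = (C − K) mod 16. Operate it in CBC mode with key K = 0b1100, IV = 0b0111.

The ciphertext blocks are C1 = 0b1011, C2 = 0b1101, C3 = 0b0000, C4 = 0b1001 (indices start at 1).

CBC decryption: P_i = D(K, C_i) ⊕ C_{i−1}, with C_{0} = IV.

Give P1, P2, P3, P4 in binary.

P1 = 0b1000, P2 = 0b1010, P3 = 0b1001, P4 = 0b1101

P1: D(K, 0b1011) = 0b1111; 0b1111 ⊕ 0b0111 = 0b1000.
P2: D(K, 0b1101) = 0b0001; 0b0001 ⊕ 0b1011 = 0b1010.
P3: D(K, 0b0000) = 0b0100; 0b0100 ⊕ 0b1101 = 0b1001.
P4: D(K, 0b1001) = 0b1101; 0b1101 ⊕ 0b0000 = 0b1101.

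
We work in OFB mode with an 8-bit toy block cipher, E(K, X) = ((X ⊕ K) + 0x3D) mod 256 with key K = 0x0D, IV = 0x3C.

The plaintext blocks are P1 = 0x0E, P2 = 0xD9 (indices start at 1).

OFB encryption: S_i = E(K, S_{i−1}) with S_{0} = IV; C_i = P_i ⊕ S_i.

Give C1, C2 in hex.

C1: S = E(K, 0x3C) = 0x6E; 0x0E ⊕ 0x6E = 0x60.
C2: S = E(K, 0x6E) = 0xA0; 0xD9 ⊕ 0xA0 = 0x79.

C1 = 0x60, C2 = 0x79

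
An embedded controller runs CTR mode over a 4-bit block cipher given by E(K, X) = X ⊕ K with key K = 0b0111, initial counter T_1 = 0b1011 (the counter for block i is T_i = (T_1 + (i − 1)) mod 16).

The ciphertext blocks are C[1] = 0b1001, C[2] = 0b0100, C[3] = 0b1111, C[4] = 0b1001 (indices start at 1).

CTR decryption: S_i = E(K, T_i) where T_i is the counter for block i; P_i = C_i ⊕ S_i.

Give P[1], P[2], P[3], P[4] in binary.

P[1]: T = 0b1011, S = E(K, T) = 0b1100; 0b1001 ⊕ 0b1100 = 0b0101.
P[2]: T = 0b1100, S = E(K, T) = 0b1011; 0b0100 ⊕ 0b1011 = 0b1111.
P[3]: T = 0b1101, S = E(K, T) = 0b1010; 0b1111 ⊕ 0b1010 = 0b0101.
P[4]: T = 0b1110, S = E(K, T) = 0b1001; 0b1001 ⊕ 0b1001 = 0b0000.

P[1] = 0b0101, P[2] = 0b1111, P[3] = 0b0101, P[4] = 0b0000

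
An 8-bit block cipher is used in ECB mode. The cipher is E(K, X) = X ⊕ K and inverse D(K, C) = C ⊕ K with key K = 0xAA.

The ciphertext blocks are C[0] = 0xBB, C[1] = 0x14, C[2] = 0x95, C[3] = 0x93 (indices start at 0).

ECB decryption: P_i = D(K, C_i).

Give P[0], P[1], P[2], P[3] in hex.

P[0] = 0x11, P[1] = 0xBE, P[2] = 0x3F, P[3] = 0x39

P[0]: D(K, 0xBB) = 0x11.
P[1]: D(K, 0x14) = 0xBE.
P[2]: D(K, 0x95) = 0x3F.
P[3]: D(K, 0x93) = 0x39.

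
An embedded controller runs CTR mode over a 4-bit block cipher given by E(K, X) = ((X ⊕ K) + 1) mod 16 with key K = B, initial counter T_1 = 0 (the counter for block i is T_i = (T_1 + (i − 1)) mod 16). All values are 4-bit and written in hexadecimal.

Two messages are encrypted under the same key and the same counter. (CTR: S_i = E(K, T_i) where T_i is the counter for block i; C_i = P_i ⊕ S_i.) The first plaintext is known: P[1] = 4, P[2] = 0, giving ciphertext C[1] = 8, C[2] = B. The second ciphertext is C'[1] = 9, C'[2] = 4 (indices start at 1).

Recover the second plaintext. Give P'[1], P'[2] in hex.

P'[1] = 5, P'[2] = F

In CTR with a reused counter, both messages share the same keystream S_i, so C_i ⊕ C'_i = P_i ⊕ P'_i and thus P'_i = P_i ⊕ C_i ⊕ C'_i.
P'[1]: 4 ⊕ 8 ⊕ 9 = 5.
P'[2]: 0 ⊕ B ⊕ 4 = F.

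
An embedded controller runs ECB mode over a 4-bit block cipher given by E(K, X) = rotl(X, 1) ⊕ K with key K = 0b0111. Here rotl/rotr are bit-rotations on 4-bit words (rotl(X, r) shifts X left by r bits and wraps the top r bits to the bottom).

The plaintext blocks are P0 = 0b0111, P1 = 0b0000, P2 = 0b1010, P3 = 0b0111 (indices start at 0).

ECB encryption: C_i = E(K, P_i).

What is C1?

C1 = 0b0111

C1: E(K, 0b0000) = 0b0111.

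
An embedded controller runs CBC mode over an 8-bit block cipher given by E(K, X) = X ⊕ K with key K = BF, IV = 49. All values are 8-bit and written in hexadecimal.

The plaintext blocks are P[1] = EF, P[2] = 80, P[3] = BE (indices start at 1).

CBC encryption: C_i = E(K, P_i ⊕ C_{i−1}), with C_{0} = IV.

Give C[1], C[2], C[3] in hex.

C[1] = 19, C[2] = 26, C[3] = 27

C[1]: P[1] ⊕ 49 = A6; E(K, A6) = 19.
C[2]: P[2] ⊕ 19 = 99; E(K, 99) = 26.
C[3]: P[3] ⊕ 26 = 98; E(K, 98) = 27.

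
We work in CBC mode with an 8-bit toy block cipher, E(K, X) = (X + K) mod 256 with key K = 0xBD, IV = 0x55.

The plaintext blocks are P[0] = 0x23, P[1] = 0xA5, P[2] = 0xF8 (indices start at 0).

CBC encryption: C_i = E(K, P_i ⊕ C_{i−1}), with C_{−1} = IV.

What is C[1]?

C[1] = 0x53

C[0]: P[0] ⊕ 0x55 = 0x76; E(K, 0x76) = 0x33.
C[1]: P[1] ⊕ 0x33 = 0x96; E(K, 0x96) = 0x53.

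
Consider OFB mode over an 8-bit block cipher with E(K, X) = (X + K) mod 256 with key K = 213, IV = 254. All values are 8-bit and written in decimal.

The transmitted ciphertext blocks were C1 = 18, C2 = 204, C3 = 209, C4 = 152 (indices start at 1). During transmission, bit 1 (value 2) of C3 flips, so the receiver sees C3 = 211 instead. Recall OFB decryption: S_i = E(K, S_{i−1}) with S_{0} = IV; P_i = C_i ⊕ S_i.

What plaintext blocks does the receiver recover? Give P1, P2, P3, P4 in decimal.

Only C3 changed, to 211. In OFB, a change in C_i flips the same bit in P_i only; the keystream is unaffected. Decrypting the received ciphertext:
P1: S = E(K, 254) = 211; 18 ⊕ 211 = 193.
P2: S = E(K, 211) = 168; 204 ⊕ 168 = 100.
P3: S = E(K, 168) = 125; 211 ⊕ 125 = 174.
P4: S = E(K, 125) = 82; 152 ⊕ 82 = 202.
Blocks that differ from the original plaintext: P3.

P1 = 193, P2 = 100, P3 = 174, P4 = 202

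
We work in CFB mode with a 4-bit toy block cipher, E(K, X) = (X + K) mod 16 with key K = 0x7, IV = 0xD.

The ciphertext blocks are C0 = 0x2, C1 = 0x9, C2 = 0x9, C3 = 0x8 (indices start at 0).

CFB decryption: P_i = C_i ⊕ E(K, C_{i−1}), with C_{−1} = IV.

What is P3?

P3: E(K, 0x9) = 0x0; 0x8 ⊕ 0x0 = 0x8.

P3 = 0x8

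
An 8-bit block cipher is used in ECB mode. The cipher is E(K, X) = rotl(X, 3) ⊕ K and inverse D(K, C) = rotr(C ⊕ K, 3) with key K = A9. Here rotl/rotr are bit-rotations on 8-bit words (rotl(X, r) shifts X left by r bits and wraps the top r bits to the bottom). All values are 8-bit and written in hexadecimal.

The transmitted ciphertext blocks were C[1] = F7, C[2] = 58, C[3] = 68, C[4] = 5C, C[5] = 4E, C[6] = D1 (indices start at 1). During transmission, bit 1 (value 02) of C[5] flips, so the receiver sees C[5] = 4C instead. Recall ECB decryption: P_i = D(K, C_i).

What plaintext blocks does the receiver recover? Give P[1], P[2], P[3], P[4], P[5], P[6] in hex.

P[1] = CB, P[2] = 3E, P[3] = 38, P[4] = BE, P[5] = BC, P[6] = 0F

Only C[5] changed, to 4C. In ECB, a change in C_i affects only P_i. Decrypting the received ciphertext:
P[1]: D(K, F7) = CB.
P[2]: D(K, 58) = 3E.
P[3]: D(K, 68) = 38.
P[4]: D(K, 5C) = BE.
P[5]: D(K, 4C) = BC.
P[6]: D(K, D1) = 0F.
Blocks that differ from the original plaintext: P[5].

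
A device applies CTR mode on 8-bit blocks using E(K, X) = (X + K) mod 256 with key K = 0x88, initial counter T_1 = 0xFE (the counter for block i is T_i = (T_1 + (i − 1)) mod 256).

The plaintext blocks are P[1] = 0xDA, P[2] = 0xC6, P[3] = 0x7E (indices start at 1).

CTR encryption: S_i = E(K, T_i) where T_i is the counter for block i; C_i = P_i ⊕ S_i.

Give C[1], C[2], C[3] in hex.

C[1] = 0x5C, C[2] = 0x41, C[3] = 0xF6

C[1]: T = 0xFE, S = E(K, T) = 0x86; 0xDA ⊕ 0x86 = 0x5C.
C[2]: T = 0xFF, S = E(K, T) = 0x87; 0xC6 ⊕ 0x87 = 0x41.
C[3]: T = 0x00, S = E(K, T) = 0x88; 0x7E ⊕ 0x88 = 0xF6.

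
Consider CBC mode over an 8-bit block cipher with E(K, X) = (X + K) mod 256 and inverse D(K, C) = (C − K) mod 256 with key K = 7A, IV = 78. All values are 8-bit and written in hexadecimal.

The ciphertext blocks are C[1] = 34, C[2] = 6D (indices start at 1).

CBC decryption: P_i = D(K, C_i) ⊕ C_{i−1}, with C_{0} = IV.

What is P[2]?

P[2] = C7

P[2]: D(K, 6D) = F3; F3 ⊕ 34 = C7.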